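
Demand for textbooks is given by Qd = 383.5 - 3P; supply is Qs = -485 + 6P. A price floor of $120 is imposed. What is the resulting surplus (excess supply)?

Surplus = 211.5

Equilibrium price would be P* = 96.5, so the floor at 120 binds.
At P = 120: Qd = 23.5, Qs = 235.
Surplus = 235 − 23.5 = 211.5.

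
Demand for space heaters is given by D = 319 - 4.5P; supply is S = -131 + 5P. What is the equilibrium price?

Set D = S: 319 - 4.5P = -131 + 5P.
450 = 9.5P, so P* = 900/19.
Q* = 319 − 4.5(900/19) = 2011/19.

P* = 900/19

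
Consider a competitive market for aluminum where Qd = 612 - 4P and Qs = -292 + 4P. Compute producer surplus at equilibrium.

Equilibrium: 612 - 4P = -292 + 4P gives P* = 113, Q* = 160.
Supply starts at P = 73 (where Qs = 0).
PS = ½(113 − 73)(160) = 3200.

Producer surplus = 3200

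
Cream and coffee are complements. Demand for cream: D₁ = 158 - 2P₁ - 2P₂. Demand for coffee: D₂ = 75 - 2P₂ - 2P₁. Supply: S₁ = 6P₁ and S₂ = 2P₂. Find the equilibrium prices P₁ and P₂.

Market 1: 158 - 2P₁ - 2P₂ = 6P₁ → 8P₁ + 2P₂ = 158.
Market 2: 4P₂ + 2P₁ = 75.
Eliminating P₂: 4×(1) − 2×(2) gives 28P₁ = 482, so P₁ = 241/14.
Back-substitute into (2): P₂ = (75 − 2×241/14) / 4 = 71/7.

P₁ = 241/14, P₂ = 71/7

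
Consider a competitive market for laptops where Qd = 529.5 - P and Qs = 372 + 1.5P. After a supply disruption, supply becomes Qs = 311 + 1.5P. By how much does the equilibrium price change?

ΔP = 24.4

Original equilibrium: P* = 63, Q* = 466.5.
New equilibrium: 529.5 - P = 311 + 1.5P, so 218.5 = 2.5P and P' = 87.4; Q' = 529.5 − 1(87.4) = 442.1.
Change in price: 87.4 − 63 = 24.4.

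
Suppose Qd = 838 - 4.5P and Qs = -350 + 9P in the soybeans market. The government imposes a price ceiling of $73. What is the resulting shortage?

Equilibrium price would be P* = 88, so the ceiling at 73 binds.
At P = 73: Qd = 838 − 4.5(73) = 509.5, Qs = -350 + 9(73) = 307.
Shortage = 509.5 − 307 = 202.5.

Shortage = 202.5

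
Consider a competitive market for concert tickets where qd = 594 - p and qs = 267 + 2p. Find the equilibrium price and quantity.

p* = 109, q* = 485

Set qd = qs: 594 - p = 267 + 2p.
327 = 3p, so p* = 109.
q* = 594 − 1(109) = 485.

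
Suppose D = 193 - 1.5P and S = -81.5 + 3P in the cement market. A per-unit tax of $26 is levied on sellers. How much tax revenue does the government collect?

Tax revenue = 1963

Pre-tax equilibrium: P* = 61, Q* = 101.5.
Tax on sellers shifts supply to S = -81.5 + 3(P − 26) = -159.5 + 3P.
193 - 1.5P = -159.5 + 3P gives buyer price Pb = 235/3; sellers receive Ps = 235/3 − 26 = 157/3.
New quantity: Q = 193 − 1.5(235/3) = 75.5.
Revenue = 26 × 75.5 = 1963.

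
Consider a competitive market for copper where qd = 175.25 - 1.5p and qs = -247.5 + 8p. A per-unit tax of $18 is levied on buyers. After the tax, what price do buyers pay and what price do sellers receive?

Buyers pay 2267/38, sellers receive 1583/38

Pre-tax equilibrium: p* = 44.5, q* = 108.5.
Tax on buyers shifts demand to qd = 175.25 − 1.5(p + 18) = 148.25 - 1.5p.
148.25 - 1.5p = -247.5 + 8p gives seller price ps = 1583/38; buyers pay pb = 1583/38 + 18 = 2267/38.
New quantity: q = 175.25 − 1.5(2267/38) = 3259/38.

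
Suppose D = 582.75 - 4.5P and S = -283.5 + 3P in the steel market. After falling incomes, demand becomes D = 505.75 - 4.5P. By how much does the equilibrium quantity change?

ΔQ = -30.8

Original equilibrium: P* = 115.5, Q* = 63.
New equilibrium: 505.75 - 4.5P = -283.5 + 3P, so 789.25 = 7.5P and P' = 3157/30; Q' = 505.75 − 4.5(3157/30) = 32.2.
Change in quantity: 32.2 − 63 = -30.8.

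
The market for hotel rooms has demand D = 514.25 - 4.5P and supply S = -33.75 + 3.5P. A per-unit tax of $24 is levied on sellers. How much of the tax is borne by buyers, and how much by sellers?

Pre-tax equilibrium: P* = 68.5, Q* = 206.
Tax on sellers shifts supply to S = -33.75 + 3.5(P − 24) = -117.75 + 3.5P.
514.25 - 4.5P = -117.75 + 3.5P gives buyer price Pb = 79; sellers receive Ps = 79 − 24 = 55.
New quantity: Q = 514.25 − 4.5(79) = 158.75.
Buyer burden = 79 − 68.5 = 10.5; seller burden = 68.5 − 55 = 13.5.

Buyers bear $10.5, sellers bear $13.5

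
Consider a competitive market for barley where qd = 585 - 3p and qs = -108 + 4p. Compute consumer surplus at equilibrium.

Consumer surplus = 13824

Equilibrium: 585 - 3p = -108 + 4p gives p* = 99, q* = 288.
Demand choke price (qd = 0): p = 195.
CS = ½(195 − 99)(288) = 13824.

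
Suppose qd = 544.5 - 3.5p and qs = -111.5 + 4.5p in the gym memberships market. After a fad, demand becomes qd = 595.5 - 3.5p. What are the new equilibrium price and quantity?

Original equilibrium: p* = 82, q* = 257.5.
New equilibrium: 595.5 - 3.5p = -111.5 + 4.5p, so 707 = 8p and p' = 88.375; q' = 595.5 − 3.5(88.375) = 286.1875.

p' = 88.375, q' = 286.1875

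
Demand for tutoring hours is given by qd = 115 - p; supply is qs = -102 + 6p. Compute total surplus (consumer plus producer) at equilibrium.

Equilibrium: 115 - p = -102 + 6p gives p* = 31, q* = 84.
Demand choke price: p = 115; supply starts at p = 17.
CS = ½(115 − 31)(84) = 3528; PS = ½(31 − 17)(84) = 588.

Total surplus = 4116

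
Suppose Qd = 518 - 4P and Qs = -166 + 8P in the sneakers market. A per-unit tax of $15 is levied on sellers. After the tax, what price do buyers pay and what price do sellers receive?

Buyers pay $67, sellers receive $52

Pre-tax equilibrium: P* = 57, Q* = 290.
Tax on sellers shifts supply to Qs = -166 + 8(P − 15) = -286 + 8P.
518 - 4P = -286 + 8P gives buyer price Pb = 67; sellers receive Ps = 67 − 15 = 52.
New quantity: Q = 518 − 4(67) = 250.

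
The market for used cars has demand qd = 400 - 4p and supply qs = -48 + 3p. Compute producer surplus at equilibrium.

Equilibrium: 400 - 4p = -48 + 3p gives p* = 64, q* = 144.
Supply starts at p = 16 (where qs = 0).
PS = ½(64 − 16)(144) = 3456.

Producer surplus = 3456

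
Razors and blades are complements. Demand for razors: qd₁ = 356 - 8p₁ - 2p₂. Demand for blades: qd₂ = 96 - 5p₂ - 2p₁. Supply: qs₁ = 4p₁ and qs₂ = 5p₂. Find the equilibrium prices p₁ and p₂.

Market 1: 356 - 8p₁ - 2p₂ = 4p₁ → 12p₁ + 2p₂ = 356.
Market 2: 10p₂ + 2p₁ = 96.
Eliminating p₂: 10×(1) − 2×(2) gives 116p₁ = 3368, so p₁ = 842/29.
Back-substitute into (2): p₂ = (96 − 2×842/29) / 10 = 110/29.

p₁ = 842/29, p₂ = 110/29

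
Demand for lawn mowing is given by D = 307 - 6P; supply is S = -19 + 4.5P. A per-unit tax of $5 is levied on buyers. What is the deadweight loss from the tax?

Pre-tax equilibrium: P* = 652/21, Q* = 845/7.
Tax on buyers shifts demand to D = 307 − 6(P + 5) = 277 - 6P.
277 - 6P = -19 + 4.5P gives seller price Ps = 592/21; buyers pay Pb = 592/21 + 5 = 697/21.
New quantity: Q = 307 − 6(697/21) = 755/7.
DWL = ½ × 5 × (845/7 − 755/7) = 225/7.

Deadweight loss = 225/7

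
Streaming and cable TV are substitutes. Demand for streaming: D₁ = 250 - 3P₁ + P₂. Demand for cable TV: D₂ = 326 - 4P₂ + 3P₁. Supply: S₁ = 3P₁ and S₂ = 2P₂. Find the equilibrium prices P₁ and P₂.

Market 1: 250 - 3P₁ + P₂ = 3P₁ → 6P₁ - P₂ = 250.
Market 2: 6P₂ - 3P₁ = 326.
Eliminating P₂: 6×(1) + 1×(2) gives 33P₁ = 1826, so P₁ = 166/3.
Back-substitute into (2): P₂ = (326 + 3×166/3) / 6 = 82.

P₁ = 166/3, P₂ = 82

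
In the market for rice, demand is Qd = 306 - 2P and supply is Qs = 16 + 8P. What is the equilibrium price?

Set Qd = Qs: 306 - 2P = 16 + 8P.
290 = 10P, so P* = 29.
Q* = 306 − 2(29) = 248.

P* = 29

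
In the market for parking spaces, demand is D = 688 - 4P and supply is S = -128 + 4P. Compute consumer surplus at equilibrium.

Equilibrium: 688 - 4P = -128 + 4P gives P* = 102, Q* = 280.
Demand choke price (D = 0): P = 172.
CS = ½(172 − 102)(280) = 9800.

Consumer surplus = 9800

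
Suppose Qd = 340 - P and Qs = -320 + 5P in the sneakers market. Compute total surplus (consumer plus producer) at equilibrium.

Total surplus = 31740

Equilibrium: 340 - P = -320 + 5P gives P* = 110, Q* = 230.
Demand choke price: P = 340; supply starts at P = 64.
CS = ½(340 − 110)(230) = 26450; PS = ½(110 − 64)(230) = 5290.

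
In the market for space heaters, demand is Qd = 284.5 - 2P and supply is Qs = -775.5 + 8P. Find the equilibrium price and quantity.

P* = 106, Q* = 72.5

Set Qd = Qs: 284.5 - 2P = -775.5 + 8P.
1060 = 10P, so P* = 106.
Q* = 284.5 − 2(106) = 72.5.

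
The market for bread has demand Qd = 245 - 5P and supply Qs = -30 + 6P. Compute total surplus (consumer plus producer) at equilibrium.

Total surplus = 2640

Equilibrium: 245 - 5P = -30 + 6P gives P* = 25, Q* = 120.
Demand choke price: P = 49; supply starts at P = 5.
CS = ½(49 − 25)(120) = 1440; PS = ½(25 − 5)(120) = 1200.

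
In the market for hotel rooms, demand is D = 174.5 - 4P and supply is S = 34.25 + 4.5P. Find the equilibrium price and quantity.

Set D = S: 174.5 - 4P = 34.25 + 4.5P.
140.25 = 8.5P, so P* = 16.5.
Q* = 174.5 − 4(16.5) = 108.5.

P* = 16.5, Q* = 108.5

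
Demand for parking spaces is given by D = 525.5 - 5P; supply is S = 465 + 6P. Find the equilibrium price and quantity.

P* = 5.5, Q* = 498

Set D = S: 525.5 - 5P = 465 + 6P.
60.5 = 11P, so P* = 5.5.
Q* = 525.5 − 5(5.5) = 498.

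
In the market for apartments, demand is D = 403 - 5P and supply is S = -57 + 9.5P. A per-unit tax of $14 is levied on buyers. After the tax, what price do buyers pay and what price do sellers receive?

Buyers pay 1186/29, sellers receive 780/29

Pre-tax equilibrium: P* = 920/29, Q* = 7087/29.
Tax on buyers shifts demand to D = 403 − 5(P + 14) = 333 - 5P.
333 - 5P = -57 + 9.5P gives seller price Ps = 780/29; buyers pay Pb = 780/29 + 14 = 1186/29.
New quantity: Q = 403 − 5(1186/29) = 5757/29.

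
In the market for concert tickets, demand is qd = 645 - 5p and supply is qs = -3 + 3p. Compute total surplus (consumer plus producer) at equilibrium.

Equilibrium: 645 - 5p = -3 + 3p gives p* = 81, q* = 240.
Demand choke price: p = 129; supply starts at p = 1.
CS = ½(129 − 81)(240) = 5760; PS = ½(81 − 1)(240) = 9600.

Total surplus = 15360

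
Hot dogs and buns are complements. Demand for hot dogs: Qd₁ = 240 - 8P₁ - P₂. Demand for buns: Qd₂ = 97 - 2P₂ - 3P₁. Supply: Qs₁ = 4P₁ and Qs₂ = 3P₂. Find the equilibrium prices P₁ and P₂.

Market 1: 240 - 8P₁ - P₂ = 4P₁ → 12P₁ + P₂ = 240.
Market 2: 5P₂ + 3P₁ = 97.
Eliminating P₂: 5×(1) − 1×(2) gives 57P₁ = 1103, so P₁ = 1103/57.
Back-substitute into (2): P₂ = (97 − 3×1103/57) / 5 = 148/19.

P₁ = 1103/57, P₂ = 148/19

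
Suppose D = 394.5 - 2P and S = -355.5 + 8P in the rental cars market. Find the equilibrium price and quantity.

Set D = S: 394.5 - 2P = -355.5 + 8P.
750 = 10P, so P* = 75.
Q* = 394.5 − 2(75) = 244.5.

P* = 75, Q* = 244.5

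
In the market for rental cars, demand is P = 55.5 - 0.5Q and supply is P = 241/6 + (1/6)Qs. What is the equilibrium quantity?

Q* = 23

Set the two price expressions equal: 55.5 - 0.5Q = 241/6 + (1/6)Q.
46/3 = (2/3)Q, so Q* = 23.
P* = 55.5 − (0.5)(23) = 44.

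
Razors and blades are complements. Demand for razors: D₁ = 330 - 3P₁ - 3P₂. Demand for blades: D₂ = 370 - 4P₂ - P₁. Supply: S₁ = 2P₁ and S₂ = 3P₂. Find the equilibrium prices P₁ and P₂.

Market 1: 330 - 3P₁ - 3P₂ = 2P₁ → 5P₁ + 3P₂ = 330.
Market 2: 7P₂ + P₁ = 370.
Eliminating P₂: 7×(1) − 3×(2) gives 32P₁ = 1200, so P₁ = 37.5.
Back-substitute into (2): P₂ = (370 − 1×37.5) / 7 = 47.5.

P₁ = 37.5, P₂ = 47.5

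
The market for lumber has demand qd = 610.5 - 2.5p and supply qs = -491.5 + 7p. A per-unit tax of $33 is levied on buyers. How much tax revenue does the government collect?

Pre-tax equilibrium: p* = 116, q* = 320.5.
Tax on buyers shifts demand to qd = 610.5 − 2.5(p + 33) = 528 - 2.5p.
528 - 2.5p = -491.5 + 7p gives seller price ps = 2039/19; buyers pay pb = 2039/19 + 33 = 2666/19.
New quantity: q = 610.5 − 2.5(2666/19) = 9869/38.
Revenue = 33 × 9869/38 = 325677/38.

Tax revenue = 325677/38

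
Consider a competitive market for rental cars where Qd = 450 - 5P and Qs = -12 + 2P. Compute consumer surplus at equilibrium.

Equilibrium: 450 - 5P = -12 + 2P gives P* = 66, Q* = 120.
Demand choke price (Qd = 0): P = 90.
CS = ½(90 − 66)(120) = 1440.

Consumer surplus = 1440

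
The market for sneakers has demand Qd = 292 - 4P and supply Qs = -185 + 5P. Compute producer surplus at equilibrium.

Equilibrium: 292 - 4P = -185 + 5P gives P* = 53, Q* = 80.
Supply starts at P = 37 (where Qs = 0).
PS = ½(53 − 37)(80) = 640.

Producer surplus = 640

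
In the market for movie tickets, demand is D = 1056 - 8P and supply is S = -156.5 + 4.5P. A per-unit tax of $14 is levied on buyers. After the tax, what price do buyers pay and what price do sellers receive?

Pre-tax equilibrium: P* = 97, Q* = 280.
Tax on buyers shifts demand to D = 1056 − 8(P + 14) = 944 - 8P.
944 - 8P = -156.5 + 4.5P gives seller price Ps = 88.04; buyers pay Pb = 88.04 + 14 = 102.04.
New quantity: Q = 1056 − 8(102.04) = 239.68.

Buyers pay $102.04, sellers receive $88.04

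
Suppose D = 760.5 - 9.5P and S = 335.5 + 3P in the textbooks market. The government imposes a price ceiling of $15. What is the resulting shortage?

Equilibrium price would be P* = 34, so the ceiling at 15 binds.
At P = 15: D = 760.5 − 9.5(15) = 618, S = 335.5 + 3(15) = 380.5.
Shortage = 618 − 380.5 = 237.5.

Shortage = 237.5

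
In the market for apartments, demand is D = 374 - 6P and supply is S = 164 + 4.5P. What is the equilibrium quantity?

Q* = 254

Set D = S: 374 - 6P = 164 + 4.5P.
210 = 10.5P, so P* = 20.
Q* = 374 − 6(20) = 254.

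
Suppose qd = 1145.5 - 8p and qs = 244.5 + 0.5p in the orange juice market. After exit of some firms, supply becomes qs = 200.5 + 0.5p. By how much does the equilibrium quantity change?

Δq = -704/17

Original equilibrium: p* = 106, q* = 297.5.
New equilibrium: 1145.5 - 8p = 200.5 + 0.5p, so 945 = 8.5p and p' = 1890/17; q' = 1145.5 − 8(1890/17) = 8707/34.
Change in quantity: 8707/34 − 297.5 = -704/17.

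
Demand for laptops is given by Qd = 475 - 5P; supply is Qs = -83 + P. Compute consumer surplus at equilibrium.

Equilibrium: 475 - 5P = -83 + P gives P* = 93, Q* = 10.
Demand choke price (Qd = 0): P = 95.
CS = ½(95 − 93)(10) = 10.

Consumer surplus = 10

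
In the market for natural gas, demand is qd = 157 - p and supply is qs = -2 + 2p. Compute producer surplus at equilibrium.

Equilibrium: 157 - p = -2 + 2p gives p* = 53, q* = 104.
Supply starts at p = 1 (where qs = 0).
PS = ½(53 − 1)(104) = 2704.

Producer surplus = 2704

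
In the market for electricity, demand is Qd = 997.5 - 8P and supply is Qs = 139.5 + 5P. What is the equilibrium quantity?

Q* = 469.5

Set Qd = Qs: 997.5 - 8P = 139.5 + 5P.
858 = 13P, so P* = 66.
Q* = 997.5 − 8(66) = 469.5.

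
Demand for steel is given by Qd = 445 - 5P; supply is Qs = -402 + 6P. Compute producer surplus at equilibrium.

Equilibrium: 445 - 5P = -402 + 6P gives P* = 77, Q* = 60.
Supply starts at P = 67 (where Qs = 0).
PS = ½(77 − 67)(60) = 300.

Producer surplus = 300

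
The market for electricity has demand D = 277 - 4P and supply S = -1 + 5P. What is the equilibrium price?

Set D = S: 277 - 4P = -1 + 5P.
278 = 9P, so P* = 278/9.
Q* = 277 − 4(278/9) = 1381/9.

P* = 278/9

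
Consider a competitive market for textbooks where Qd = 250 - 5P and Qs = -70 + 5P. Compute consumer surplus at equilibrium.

Equilibrium: 250 - 5P = -70 + 5P gives P* = 32, Q* = 90.
Demand choke price (Qd = 0): P = 50.
CS = ½(50 − 32)(90) = 810.

Consumer surplus = 810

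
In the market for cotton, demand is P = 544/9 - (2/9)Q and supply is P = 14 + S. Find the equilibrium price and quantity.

Set the two price expressions equal: 544/9 - (2/9)Q = 14 + Q.
418/9 = (11/9)Q, so Q* = 38.
P* = 544/9 − (2/9)(38) = 52.

P* = 52, Q* = 38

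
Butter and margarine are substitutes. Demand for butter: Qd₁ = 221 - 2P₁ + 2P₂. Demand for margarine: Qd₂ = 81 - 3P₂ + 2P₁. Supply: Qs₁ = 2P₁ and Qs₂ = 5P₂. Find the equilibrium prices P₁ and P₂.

Market 1: 221 - 2P₁ + 2P₂ = 2P₁ → 4P₁ - 2P₂ = 221.
Market 2: 8P₂ - 2P₁ = 81.
Eliminating P₂: 8×(1) + 2×(2) gives 28P₁ = 1930, so P₁ = 965/14.
Back-substitute into (2): P₂ = (81 + 2×965/14) / 8 = 383/14.

P₁ = 965/14, P₂ = 383/14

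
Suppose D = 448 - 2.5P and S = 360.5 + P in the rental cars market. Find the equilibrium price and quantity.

P* = 25, Q* = 385.5

Set D = S: 448 - 2.5P = 360.5 + P.
87.5 = 3.5P, so P* = 25.
Q* = 448 − 2.5(25) = 385.5.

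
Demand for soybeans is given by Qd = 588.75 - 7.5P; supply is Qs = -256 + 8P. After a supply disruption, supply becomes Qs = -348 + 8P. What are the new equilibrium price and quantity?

Original equilibrium: P* = 54.5, Q* = 180.
New equilibrium: 588.75 - 7.5P = -348 + 8P, so 936.75 = 15.5P and P' = 3747/62; Q' = 588.75 − 7.5(3747/62) = 4200/31.

P' = 3747/62, Q' = 4200/31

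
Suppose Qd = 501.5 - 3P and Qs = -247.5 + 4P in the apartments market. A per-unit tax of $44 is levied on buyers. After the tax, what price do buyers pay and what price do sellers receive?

Pre-tax equilibrium: P* = 107, Q* = 180.5.
Tax on buyers shifts demand to Qd = 501.5 − 3(P + 44) = 369.5 - 3P.
369.5 - 3P = -247.5 + 4P gives seller price Ps = 617/7; buyers pay Pb = 617/7 + 44 = 925/7.
New quantity: Q = 501.5 − 3(925/7) = 1471/14.

Buyers pay 925/7, sellers receive 617/7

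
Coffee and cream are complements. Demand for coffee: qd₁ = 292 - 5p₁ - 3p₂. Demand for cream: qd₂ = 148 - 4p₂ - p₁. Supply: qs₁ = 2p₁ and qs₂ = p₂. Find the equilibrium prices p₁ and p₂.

Market 1: 292 - 5p₁ - 3p₂ = 2p₁ → 7p₁ + 3p₂ = 292.
Market 2: 5p₂ + p₁ = 148.
Eliminating p₂: 5×(1) − 3×(2) gives 32p₁ = 1016, so p₁ = 31.75.
Back-substitute into (2): p₂ = (148 − 1×31.75) / 5 = 23.25.

p₁ = 31.75, p₂ = 23.25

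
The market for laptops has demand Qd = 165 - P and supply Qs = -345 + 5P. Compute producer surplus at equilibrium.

Producer surplus = 640

Equilibrium: 165 - P = -345 + 5P gives P* = 85, Q* = 80.
Supply starts at P = 69 (where Qs = 0).
PS = ½(85 − 69)(80) = 640.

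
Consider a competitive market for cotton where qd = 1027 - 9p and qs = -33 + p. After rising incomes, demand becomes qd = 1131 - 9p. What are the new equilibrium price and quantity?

p' = 116.4, q' = 83.4

Original equilibrium: p* = 106, q* = 73.
New equilibrium: 1131 - 9p = -33 + p, so 1164 = 10p and p' = 116.4; q' = 1131 − 9(116.4) = 83.4.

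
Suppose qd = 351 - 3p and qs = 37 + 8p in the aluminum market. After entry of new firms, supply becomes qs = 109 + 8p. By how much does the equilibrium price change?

Δp = -72/11

Original equilibrium: p* = 314/11, q* = 2919/11.
New equilibrium: 351 - 3p = 109 + 8p, so 242 = 11p and p' = 22; q' = 351 − 3(22) = 285.
Change in price: 22 − 314/11 = -72/11.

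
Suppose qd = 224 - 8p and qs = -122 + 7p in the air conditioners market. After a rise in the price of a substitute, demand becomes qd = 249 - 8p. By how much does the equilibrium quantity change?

Δq = 35/3

Original equilibrium: p* = 346/15, q* = 592/15.
New equilibrium: 249 - 8p = -122 + 7p, so 371 = 15p and p' = 371/15; q' = 249 − 8(371/15) = 767/15.
Change in quantity: 767/15 − 592/15 = 35/3.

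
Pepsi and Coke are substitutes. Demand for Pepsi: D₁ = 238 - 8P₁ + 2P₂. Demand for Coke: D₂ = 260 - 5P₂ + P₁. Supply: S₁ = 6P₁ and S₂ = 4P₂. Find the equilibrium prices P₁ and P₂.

P₁ = 1331/62, P₂ = 1939/62

Market 1: 238 - 8P₁ + 2P₂ = 6P₁ → 14P₁ - 2P₂ = 238.
Market 2: 9P₂ - P₁ = 260.
Eliminating P₂: 9×(1) + 2×(2) gives 124P₁ = 2662, so P₁ = 1331/62.
Back-substitute into (2): P₂ = (260 + 1×1331/62) / 9 = 1939/62.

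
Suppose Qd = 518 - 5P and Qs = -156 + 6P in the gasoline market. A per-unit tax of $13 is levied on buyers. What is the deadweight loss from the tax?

Pre-tax equilibrium: P* = 674/11, Q* = 2328/11.
Tax on buyers shifts demand to Qd = 518 − 5(P + 13) = 453 - 5P.
453 - 5P = -156 + 6P gives seller price Ps = 609/11; buyers pay Pb = 609/11 + 13 = 752/11.
New quantity: Q = 518 − 5(752/11) = 1938/11.
DWL = ½ × 13 × (2328/11 − 1938/11) = 2535/11.

Deadweight loss = 2535/11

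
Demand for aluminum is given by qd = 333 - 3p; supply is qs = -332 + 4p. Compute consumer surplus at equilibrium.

Equilibrium: 333 - 3p = -332 + 4p gives p* = 95, q* = 48.
Demand choke price (qd = 0): p = 111.
CS = ½(111 − 95)(48) = 384.

Consumer surplus = 384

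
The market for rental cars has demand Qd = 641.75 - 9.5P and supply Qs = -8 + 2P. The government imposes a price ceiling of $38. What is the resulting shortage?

Shortage = 212.75

Equilibrium price would be P* = 56.5, so the ceiling at 38 binds.
At P = 38: Qd = 641.75 − 9.5(38) = 280.75, Qs = -8 + 2(38) = 68.
Shortage = 280.75 − 68 = 212.75.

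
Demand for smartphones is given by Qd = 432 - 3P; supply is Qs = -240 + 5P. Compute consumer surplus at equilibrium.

Consumer surplus = 5400

Equilibrium: 432 - 3P = -240 + 5P gives P* = 84, Q* = 180.
Demand choke price (Qd = 0): P = 144.
CS = ½(144 − 84)(180) = 5400.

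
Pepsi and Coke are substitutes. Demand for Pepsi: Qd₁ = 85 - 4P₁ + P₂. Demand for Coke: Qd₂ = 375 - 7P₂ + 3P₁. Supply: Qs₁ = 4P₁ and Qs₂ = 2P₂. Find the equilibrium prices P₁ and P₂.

P₁ = 380/23, P₂ = 1085/23

Market 1: 85 - 4P₁ + P₂ = 4P₁ → 8P₁ - P₂ = 85.
Market 2: 9P₂ - 3P₁ = 375.
Eliminating P₂: 9×(1) + 1×(2) gives 69P₁ = 1140, so P₁ = 380/23.
Back-substitute into (2): P₂ = (375 + 3×380/23) / 9 = 1085/23.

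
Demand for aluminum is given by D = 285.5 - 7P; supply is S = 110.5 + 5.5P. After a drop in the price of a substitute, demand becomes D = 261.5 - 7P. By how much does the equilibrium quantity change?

ΔQ = -10.56

Original equilibrium: P* = 14, Q* = 187.5.
New equilibrium: 261.5 - 7P = 110.5 + 5.5P, so 151 = 12.5P and P' = 12.08; Q' = 261.5 − 7(12.08) = 176.94.
Change in quantity: 176.94 − 187.5 = -10.56.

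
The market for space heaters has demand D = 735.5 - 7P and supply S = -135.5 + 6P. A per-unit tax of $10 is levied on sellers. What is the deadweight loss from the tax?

Deadweight loss = 2100/13

Pre-tax equilibrium: P* = 67, Q* = 266.5.
Tax on sellers shifts supply to S = -135.5 + 6(P − 10) = -195.5 + 6P.
735.5 - 7P = -195.5 + 6P gives buyer price Pb = 931/13; sellers receive Ps = 931/13 − 10 = 801/13.
New quantity: Q = 735.5 − 7(931/13) = 6089/26.
DWL = ½ × 10 × (266.5 − 6089/26) = 2100/13.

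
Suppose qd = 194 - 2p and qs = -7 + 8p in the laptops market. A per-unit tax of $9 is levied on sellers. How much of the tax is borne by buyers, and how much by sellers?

Pre-tax equilibrium: p* = 20.1, q* = 153.8.
Tax on sellers shifts supply to qs = -7 + 8(p − 9) = -79 + 8p.
194 - 2p = -79 + 8p gives buyer price pb = 27.3; sellers receive ps = 27.3 − 9 = 18.3.
New quantity: q = 194 − 2(27.3) = 139.4.
Buyer burden = 27.3 − 20.1 = 7.2; seller burden = 20.1 − 18.3 = 1.8.

Buyers bear $7.2, sellers bear $1.8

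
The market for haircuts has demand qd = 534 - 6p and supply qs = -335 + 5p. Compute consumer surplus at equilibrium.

Equilibrium: 534 - 6p = -335 + 5p gives p* = 79, q* = 60.
Demand choke price (qd = 0): p = 89.
CS = ½(89 − 79)(60) = 300.

Consumer surplus = 300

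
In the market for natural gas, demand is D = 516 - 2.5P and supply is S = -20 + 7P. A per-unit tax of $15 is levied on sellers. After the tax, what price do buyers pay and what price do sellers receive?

Pre-tax equilibrium: P* = 1072/19, Q* = 7124/19.
Tax on sellers shifts supply to S = -20 + 7(P − 15) = -125 + 7P.
516 - 2.5P = -125 + 7P gives buyer price Pb = 1282/19; sellers receive Ps = 1282/19 − 15 = 997/19.
New quantity: Q = 516 − 2.5(1282/19) = 6599/19.

Buyers pay 1282/19, sellers receive 997/19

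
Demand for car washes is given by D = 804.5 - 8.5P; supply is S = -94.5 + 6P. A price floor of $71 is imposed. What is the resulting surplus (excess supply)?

Equilibrium price would be P* = 62, so the floor at 71 binds.
At P = 71: D = 201, S = 331.5.
Surplus = 331.5 − 201 = 130.5.

Surplus = 130.5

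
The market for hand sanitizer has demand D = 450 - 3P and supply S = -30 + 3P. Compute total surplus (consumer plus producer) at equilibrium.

Equilibrium: 450 - 3P = -30 + 3P gives P* = 80, Q* = 210.
Demand choke price: P = 150; supply starts at P = 10.
CS = ½(150 − 80)(210) = 7350; PS = ½(80 − 10)(210) = 7350.

Total surplus = 14700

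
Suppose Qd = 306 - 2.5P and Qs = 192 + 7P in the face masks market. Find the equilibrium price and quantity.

Set Qd = Qs: 306 - 2.5P = 192 + 7P.
114 = 9.5P, so P* = 12.
Q* = 306 − 2.5(12) = 276.

P* = 12, Q* = 276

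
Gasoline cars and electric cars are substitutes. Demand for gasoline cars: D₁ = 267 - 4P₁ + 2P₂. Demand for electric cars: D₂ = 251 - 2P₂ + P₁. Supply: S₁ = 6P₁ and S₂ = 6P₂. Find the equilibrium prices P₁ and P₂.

Market 1: 267 - 4P₁ + 2P₂ = 6P₁ → 10P₁ - 2P₂ = 267.
Market 2: 8P₂ - P₁ = 251.
Eliminating P₂: 8×(1) + 2×(2) gives 78P₁ = 2638, so P₁ = 1319/39.
Back-substitute into (2): P₂ = (251 + 1×1319/39) / 8 = 2777/78.

P₁ = 1319/39, P₂ = 2777/78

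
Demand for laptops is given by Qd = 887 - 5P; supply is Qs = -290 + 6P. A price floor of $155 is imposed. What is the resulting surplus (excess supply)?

Equilibrium price would be P* = 107, so the floor at 155 binds.
At P = 155: Qd = 112, Qs = 640.
Surplus = 640 − 112 = 528.

Surplus = 528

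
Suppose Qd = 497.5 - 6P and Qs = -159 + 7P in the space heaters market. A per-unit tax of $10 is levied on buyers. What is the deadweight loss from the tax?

Pre-tax equilibrium: P* = 50.5, Q* = 194.5.
Tax on buyers shifts demand to Qd = 497.5 − 6(P + 10) = 437.5 - 6P.
437.5 - 6P = -159 + 7P gives seller price Ps = 1193/26; buyers pay Pb = 1193/26 + 10 = 1453/26.
New quantity: Q = 497.5 − 6(1453/26) = 4217/26.
DWL = ½ × 10 × (194.5 − 4217/26) = 2100/13.

Deadweight loss = 2100/13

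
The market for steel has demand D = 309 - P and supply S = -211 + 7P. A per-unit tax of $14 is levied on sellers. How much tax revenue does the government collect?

Tax revenue = 3244.5

Pre-tax equilibrium: P* = 65, Q* = 244.
Tax on sellers shifts supply to S = -211 + 7(P − 14) = -309 + 7P.
309 - P = -309 + 7P gives buyer price Pb = 77.25; sellers receive Ps = 77.25 − 14 = 63.25.
New quantity: Q = 309 − 1(77.25) = 231.75.
Revenue = 14 × 231.75 = 3244.5.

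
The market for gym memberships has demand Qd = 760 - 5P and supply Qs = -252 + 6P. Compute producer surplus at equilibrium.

Equilibrium: 760 - 5P = -252 + 6P gives P* = 92, Q* = 300.
Supply starts at P = 42 (where Qs = 0).
PS = ½(92 − 42)(300) = 7500.

Producer surplus = 7500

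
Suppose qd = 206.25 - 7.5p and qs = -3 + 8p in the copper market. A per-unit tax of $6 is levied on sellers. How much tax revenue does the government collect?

Pre-tax equilibrium: p* = 13.5, q* = 105.
Tax on sellers shifts supply to qs = -3 + 8(p − 6) = -51 + 8p.
206.25 - 7.5p = -51 + 8p gives buyer price pb = 1029/62; sellers receive ps = 1029/62 − 6 = 657/62.
New quantity: q = 206.25 − 7.5(1029/62) = 2535/31.
Revenue = 6 × 2535/31 = 15210/31.

Tax revenue = 15210/31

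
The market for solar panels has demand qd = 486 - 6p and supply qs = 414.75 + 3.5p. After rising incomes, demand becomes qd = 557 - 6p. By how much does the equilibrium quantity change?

Original equilibrium: p* = 7.5, q* = 441.
New equilibrium: 557 - 6p = 414.75 + 3.5p, so 142.25 = 9.5p and p' = 569/38; q' = 557 − 6(569/38) = 8876/19.
Change in quantity: 8876/19 − 441 = 497/19.

Δq = 497/19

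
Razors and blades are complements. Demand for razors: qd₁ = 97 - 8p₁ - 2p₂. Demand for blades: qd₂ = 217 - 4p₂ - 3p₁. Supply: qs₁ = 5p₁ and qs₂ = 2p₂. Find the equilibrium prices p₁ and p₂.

Market 1: 97 - 8p₁ - 2p₂ = 5p₁ → 13p₁ + 2p₂ = 97.
Market 2: 6p₂ + 3p₁ = 217.
Eliminating p₂: 6×(1) − 2×(2) gives 72p₁ = 148, so p₁ = 37/18.
Back-substitute into (2): p₂ = (217 − 3×37/18) / 6 = 1265/36.

p₁ = 37/18, p₂ = 1265/36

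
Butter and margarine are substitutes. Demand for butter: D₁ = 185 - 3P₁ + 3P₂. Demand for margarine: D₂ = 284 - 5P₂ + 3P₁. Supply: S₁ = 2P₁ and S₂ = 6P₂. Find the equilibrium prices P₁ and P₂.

Market 1: 185 - 3P₁ + 3P₂ = 2P₁ → 5P₁ - 3P₂ = 185.
Market 2: 11P₂ - 3P₁ = 284.
Eliminating P₂: 11×(1) + 3×(2) gives 46P₁ = 2887, so P₁ = 2887/46.
Back-substitute into (2): P₂ = (284 + 3×2887/46) / 11 = 1975/46.

P₁ = 2887/46, P₂ = 1975/46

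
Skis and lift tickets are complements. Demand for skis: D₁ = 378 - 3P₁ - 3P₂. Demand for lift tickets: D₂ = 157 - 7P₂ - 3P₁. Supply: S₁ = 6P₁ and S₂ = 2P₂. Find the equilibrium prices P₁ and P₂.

Market 1: 378 - 3P₁ - 3P₂ = 6P₁ → 9P₁ + 3P₂ = 378.
Market 2: 9P₂ + 3P₁ = 157.
Eliminating P₂: 9×(1) − 3×(2) gives 72P₁ = 2931, so P₁ = 977/24.
Back-substitute into (2): P₂ = (157 − 3×977/24) / 9 = 3.875.

P₁ = 977/24, P₂ = 3.875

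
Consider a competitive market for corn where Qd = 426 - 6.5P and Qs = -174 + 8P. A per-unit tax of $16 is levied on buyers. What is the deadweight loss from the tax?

Pre-tax equilibrium: P* = 1200/29, Q* = 4554/29.
Tax on buyers shifts demand to Qd = 426 − 6.5(P + 16) = 322 - 6.5P.
322 - 6.5P = -174 + 8P gives seller price Ps = 992/29; buyers pay Pb = 992/29 + 16 = 1456/29.
New quantity: Q = 426 − 6.5(1456/29) = 2890/29.
DWL = ½ × 16 × (4554/29 − 2890/29) = 13312/29.

Deadweight loss = 13312/29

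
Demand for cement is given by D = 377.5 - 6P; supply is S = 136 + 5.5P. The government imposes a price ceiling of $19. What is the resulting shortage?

Equilibrium price would be P* = 21, so the ceiling at 19 binds.
At P = 19: D = 377.5 − 6(19) = 263.5, S = 136 + 5.5(19) = 240.5.
Shortage = 263.5 − 240.5 = 23.

Shortage = 23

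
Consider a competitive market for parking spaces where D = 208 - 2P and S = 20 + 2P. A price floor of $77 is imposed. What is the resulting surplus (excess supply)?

Surplus = 120

Equilibrium price would be P* = 47, so the floor at 77 binds.
At P = 77: D = 54, S = 174.
Surplus = 174 − 54 = 120.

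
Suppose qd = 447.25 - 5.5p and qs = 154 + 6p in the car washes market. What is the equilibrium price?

p* = 25.5

Set qd = qs: 447.25 - 5.5p = 154 + 6p.
293.25 = 11.5p, so p* = 25.5.
q* = 447.25 − 5.5(25.5) = 307.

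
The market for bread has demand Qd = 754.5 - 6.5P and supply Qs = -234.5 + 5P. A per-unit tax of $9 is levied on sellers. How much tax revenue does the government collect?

Pre-tax equilibrium: P* = 86, Q* = 195.5.
Tax on sellers shifts supply to Qs = -234.5 + 5(P − 9) = -279.5 + 5P.
754.5 - 6.5P = -279.5 + 5P gives buyer price Pb = 2068/23; sellers receive Ps = 2068/23 − 9 = 1861/23.
New quantity: Q = 754.5 − 6.5(2068/23) = 7823/46.
Revenue = 9 × 7823/46 = 70407/46.

Tax revenue = 70407/46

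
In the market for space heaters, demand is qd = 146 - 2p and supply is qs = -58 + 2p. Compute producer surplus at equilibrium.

Producer surplus = 484

Equilibrium: 146 - 2p = -58 + 2p gives p* = 51, q* = 44.
Supply starts at p = 29 (where qs = 0).
PS = ½(51 − 29)(44) = 484.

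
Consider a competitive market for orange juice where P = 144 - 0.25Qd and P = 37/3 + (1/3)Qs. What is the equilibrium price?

P* = 613/7

Set the two price expressions equal: 144 - 0.25Q = 37/3 + (1/3)Q.
395/3 = (7/12)Q, so Q* = 1580/7.
P* = 144 − (0.25)(1580/7) = 613/7.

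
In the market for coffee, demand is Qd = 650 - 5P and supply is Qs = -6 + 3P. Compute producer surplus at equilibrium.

Equilibrium: 650 - 5P = -6 + 3P gives P* = 82, Q* = 240.
Supply starts at P = 2 (where Qs = 0).
PS = ½(82 − 2)(240) = 9600.

Producer surplus = 9600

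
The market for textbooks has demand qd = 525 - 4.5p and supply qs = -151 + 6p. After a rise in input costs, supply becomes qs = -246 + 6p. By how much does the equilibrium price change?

Δp = 190/21

Original equilibrium: p* = 1352/21, q* = 1647/7.
New equilibrium: 525 - 4.5p = -246 + 6p, so 771 = 10.5p and p' = 514/7; q' = 525 − 4.5(514/7) = 1362/7.
Change in price: 514/7 − 1352/21 = 190/21.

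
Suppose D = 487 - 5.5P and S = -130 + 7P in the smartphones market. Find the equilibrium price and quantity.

Set D = S: 487 - 5.5P = -130 + 7P.
617 = 12.5P, so P* = 49.36.
Q* = 487 − 5.5(49.36) = 215.52.

P* = 49.36, Q* = 215.52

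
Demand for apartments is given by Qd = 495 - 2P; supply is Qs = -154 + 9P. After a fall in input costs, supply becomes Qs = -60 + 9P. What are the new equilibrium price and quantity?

P' = 555/11, Q' = 4335/11

Original equilibrium: P* = 59, Q* = 377.
New equilibrium: 495 - 2P = -60 + 9P, so 555 = 11P and P' = 555/11; Q' = 495 − 2(555/11) = 4335/11.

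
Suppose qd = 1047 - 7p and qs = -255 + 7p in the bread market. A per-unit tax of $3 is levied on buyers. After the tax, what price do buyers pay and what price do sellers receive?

Pre-tax equilibrium: p* = 93, q* = 396.
Tax on buyers shifts demand to qd = 1047 − 7(p + 3) = 1026 - 7p.
1026 - 7p = -255 + 7p gives seller price ps = 91.5; buyers pay pb = 91.5 + 3 = 94.5.
New quantity: q = 1047 − 7(94.5) = 385.5.

Buyers pay $94.5, sellers receive $91.5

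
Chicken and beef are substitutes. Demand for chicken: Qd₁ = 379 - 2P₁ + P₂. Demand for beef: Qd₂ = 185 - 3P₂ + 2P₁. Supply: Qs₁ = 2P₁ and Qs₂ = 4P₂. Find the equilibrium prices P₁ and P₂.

P₁ = 1419/13, P₂ = 749/13

Market 1: 379 - 2P₁ + P₂ = 2P₁ → 4P₁ - P₂ = 379.
Market 2: 7P₂ - 2P₁ = 185.
Eliminating P₂: 7×(1) + 1×(2) gives 26P₁ = 2838, so P₁ = 1419/13.
Back-substitute into (2): P₂ = (185 + 2×1419/13) / 7 = 749/13.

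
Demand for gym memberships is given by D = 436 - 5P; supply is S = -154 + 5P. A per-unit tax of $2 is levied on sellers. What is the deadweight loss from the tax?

Deadweight loss = 5

Pre-tax equilibrium: P* = 59, Q* = 141.
Tax on sellers shifts supply to S = -154 + 5(P − 2) = -164 + 5P.
436 - 5P = -164 + 5P gives buyer price Pb = 60; sellers receive Ps = 60 − 2 = 58.
New quantity: Q = 436 − 5(60) = 136.
DWL = ½ × 2 × (141 − 136) = 5.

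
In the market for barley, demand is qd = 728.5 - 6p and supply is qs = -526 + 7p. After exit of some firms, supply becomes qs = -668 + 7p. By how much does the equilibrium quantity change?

Δq = -852/13

Original equilibrium: p* = 96.5, q* = 149.5.
New equilibrium: 728.5 - 6p = -668 + 7p, so 1396.5 = 13p and p' = 2793/26; q' = 728.5 − 6(2793/26) = 2183/26.
Change in quantity: 2183/26 − 149.5 = -852/13.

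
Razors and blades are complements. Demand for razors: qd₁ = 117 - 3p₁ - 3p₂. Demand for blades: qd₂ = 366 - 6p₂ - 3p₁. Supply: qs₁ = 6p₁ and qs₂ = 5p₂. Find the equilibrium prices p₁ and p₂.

p₁ = 2.1, p₂ = 32.7

Market 1: 117 - 3p₁ - 3p₂ = 6p₁ → 9p₁ + 3p₂ = 117.
Market 2: 11p₂ + 3p₁ = 366.
Eliminating p₂: 11×(1) − 3×(2) gives 90p₁ = 189, so p₁ = 2.1.
Back-substitute into (2): p₂ = (366 − 3×2.1) / 11 = 32.7.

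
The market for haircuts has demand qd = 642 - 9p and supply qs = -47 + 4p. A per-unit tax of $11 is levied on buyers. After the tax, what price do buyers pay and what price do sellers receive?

Buyers pay 733/13, sellers receive 590/13

Pre-tax equilibrium: p* = 53, q* = 165.
Tax on buyers shifts demand to qd = 642 − 9(p + 11) = 543 - 9p.
543 - 9p = -47 + 4p gives seller price ps = 590/13; buyers pay pb = 590/13 + 11 = 733/13.
New quantity: q = 642 − 9(733/13) = 1749/13.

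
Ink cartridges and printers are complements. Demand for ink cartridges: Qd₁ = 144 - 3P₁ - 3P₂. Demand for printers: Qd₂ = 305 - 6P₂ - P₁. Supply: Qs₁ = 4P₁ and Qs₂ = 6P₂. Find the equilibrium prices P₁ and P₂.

Market 1: 144 - 3P₁ - 3P₂ = 4P₁ → 7P₁ + 3P₂ = 144.
Market 2: 12P₂ + P₁ = 305.
Eliminating P₂: 12×(1) − 3×(2) gives 81P₁ = 813, so P₁ = 271/27.
Back-substitute into (2): P₂ = (305 − 1×271/27) / 12 = 1991/81.

P₁ = 271/27, P₂ = 1991/81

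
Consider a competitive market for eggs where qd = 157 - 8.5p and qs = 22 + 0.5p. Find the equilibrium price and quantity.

p* = 15, q* = 29.5

Set qd = qs: 157 - 8.5p = 22 + 0.5p.
135 = 9p, so p* = 15.
q* = 157 − 8.5(15) = 29.5.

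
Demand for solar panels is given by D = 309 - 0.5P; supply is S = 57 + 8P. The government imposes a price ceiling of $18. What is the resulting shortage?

Shortage = 99

Equilibrium price would be P* = 504/17, so the ceiling at 18 binds.
At P = 18: D = 309 − 0.5(18) = 300, S = 57 + 8(18) = 201.
Shortage = 300 − 201 = 99.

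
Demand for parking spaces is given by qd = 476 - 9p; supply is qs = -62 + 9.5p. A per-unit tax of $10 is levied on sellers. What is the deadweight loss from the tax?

Pre-tax equilibrium: p* = 1076/37, q* = 7928/37.
Tax on sellers shifts supply to qs = -62 + 9.5(p − 10) = -157 + 9.5p.
476 - 9p = -157 + 9.5p gives buyer price pb = 1266/37; sellers receive ps = 1266/37 − 10 = 896/37.
New quantity: q = 476 − 9(1266/37) = 6218/37.
DWL = ½ × 10 × (7928/37 − 6218/37) = 8550/37.

Deadweight loss = 8550/37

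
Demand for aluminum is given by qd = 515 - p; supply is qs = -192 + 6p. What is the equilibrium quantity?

q* = 414

Set qd = qs: 515 - p = -192 + 6p.
707 = 7p, so p* = 101.
q* = 515 − 1(101) = 414.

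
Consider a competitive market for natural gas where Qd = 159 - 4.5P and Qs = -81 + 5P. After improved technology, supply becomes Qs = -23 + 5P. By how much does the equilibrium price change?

ΔP = -116/19

Original equilibrium: P* = 480/19, Q* = 861/19.
New equilibrium: 159 - 4.5P = -23 + 5P, so 182 = 9.5P and P' = 364/19; Q' = 159 − 4.5(364/19) = 1383/19.
Change in price: 364/19 − 480/19 = -116/19.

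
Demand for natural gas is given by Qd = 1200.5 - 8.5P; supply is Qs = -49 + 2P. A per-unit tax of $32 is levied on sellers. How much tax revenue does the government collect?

Tax revenue = 92192/21

Pre-tax equilibrium: P* = 119, Q* = 189.
Tax on sellers shifts supply to Qs = -49 + 2(P − 32) = -113 + 2P.
1200.5 - 8.5P = -113 + 2P gives buyer price Pb = 2627/21; sellers receive Ps = 2627/21 − 32 = 1955/21.
New quantity: Q = 1200.5 − 8.5(2627/21) = 2881/21.
Revenue = 32 × 2881/21 = 92192/21.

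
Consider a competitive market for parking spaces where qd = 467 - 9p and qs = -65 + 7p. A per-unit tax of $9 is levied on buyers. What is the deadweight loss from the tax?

Deadweight loss = 159.46875

Pre-tax equilibrium: p* = 33.25, q* = 167.75.
Tax on buyers shifts demand to qd = 467 − 9(p + 9) = 386 - 9p.
386 - 9p = -65 + 7p gives seller price ps = 28.1875; buyers pay pb = 28.1875 + 9 = 37.1875.
New quantity: q = 467 − 9(37.1875) = 132.3125.
DWL = ½ × 9 × (167.75 − 132.3125) = 159.46875.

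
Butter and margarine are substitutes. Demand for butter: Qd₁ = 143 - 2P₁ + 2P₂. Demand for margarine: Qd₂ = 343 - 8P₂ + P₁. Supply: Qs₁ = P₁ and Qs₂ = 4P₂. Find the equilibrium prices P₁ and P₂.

P₁ = 1201/17, P₂ = 586/17

Market 1: 143 - 2P₁ + 2P₂ = P₁ → 3P₁ - 2P₂ = 143.
Market 2: 12P₂ - P₁ = 343.
Eliminating P₂: 12×(1) + 2×(2) gives 34P₁ = 2402, so P₁ = 1201/17.
Back-substitute into (2): P₂ = (343 + 1×1201/17) / 12 = 586/17.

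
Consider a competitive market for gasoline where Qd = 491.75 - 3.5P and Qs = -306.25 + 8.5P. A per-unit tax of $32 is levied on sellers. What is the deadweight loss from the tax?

Deadweight loss = 3808/3

Pre-tax equilibrium: P* = 66.5, Q* = 259.
Tax on sellers shifts supply to Qs = -306.25 + 8.5(P − 32) = -578.25 + 8.5P.
491.75 - 3.5P = -578.25 + 8.5P gives buyer price Pb = 535/6; sellers receive Ps = 535/6 − 32 = 343/6.
New quantity: Q = 491.75 − 3.5(535/6) = 539/3.
DWL = ½ × 32 × (259 − 539/3) = 3808/3.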